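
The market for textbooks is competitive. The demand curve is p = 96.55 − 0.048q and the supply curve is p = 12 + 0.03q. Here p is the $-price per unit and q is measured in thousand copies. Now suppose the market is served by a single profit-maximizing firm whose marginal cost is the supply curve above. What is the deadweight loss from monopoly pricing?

Competitive equilibrium: 96.55 − 0.048q = 12 + 0.03q → q* = 1083.9744, p* = 44.5192.
Marginal revenue: MR = 96.55 − 0.096q. Set MR = MC: 96.55 − 0.096q = 12 + 0.03q → q_m = 671.0317.
Price p_m = 96.55 − 0.048·671.0317 = 64.3405; MC(q_m) = 12 + 0.03·671.0317 = 32.131.
Competitive q* = 1083.9744, so Δq = 412.9427; wedge = 64.3405 − 32.131 = 32.2095.
The triangle = ½ × 412.9427 × 32.2095 = $6650.34 thousand.

$6650.34 thousand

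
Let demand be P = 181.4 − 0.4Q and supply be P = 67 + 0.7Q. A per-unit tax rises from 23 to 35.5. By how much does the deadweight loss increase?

332.39

Competitive equilibrium: 181.4 − 0.4Q = 67 + 0.7Q → Q* = 104, P* = 139.8.
For a per-unit tax t: ΔQ = t/1.1, so DWL = ½·t·(t/1.1) = t²/2.2.
At t = 23: DWL = 240.455. At t = 35.5: DWL = 572.841.
Increase = 572.841 − 240.455 = 332.39.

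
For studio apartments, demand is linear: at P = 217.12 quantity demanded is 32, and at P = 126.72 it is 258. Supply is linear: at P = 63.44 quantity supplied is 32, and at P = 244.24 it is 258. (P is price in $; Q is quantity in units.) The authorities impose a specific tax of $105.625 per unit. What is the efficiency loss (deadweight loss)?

$4648.60

Demand slope = (126.72 − 217.12)/(258 − 32) = −0.4, so P = 229.92 − 0.4Q.
Supply slope = (244.24 − 63.44)/(258 − 32) = 0.8, so P = 37.84 + 0.8Q.
Competitive equilibrium: 229.92 − 0.4Q = 37.84 + 0.8Q → Q* = 160.0667, P* = 165.8933.
With the tax, the buyer price exceeds the seller price by 105.625: (229.92 − 0.4Q) − (37.84 + 0.8Q) = 105.625 → Q' = 72.0458.
ΔQ = 160.0667 − 72.0458 = 88.0209; the wedge equals the tax, 105.625.
DWL = ½ × 88.0209 × 105.625 = $4648.60.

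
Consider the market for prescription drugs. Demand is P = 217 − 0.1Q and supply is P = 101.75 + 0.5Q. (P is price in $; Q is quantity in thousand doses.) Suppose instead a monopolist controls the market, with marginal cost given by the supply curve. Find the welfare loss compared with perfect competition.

Competitive equilibrium: 217 − 0.1Q = 101.75 + 0.5Q → Q* = 192.0833, P* = 197.7917.
Marginal revenue: MR = 217 − 0.2Q. Set MR = MC: 217 − 0.2Q = 101.75 + 0.5Q → Q_m = 164.6429.
Price P_m = 217 − 0.1·164.6429 = 200.5357; MC(Q_m) = 101.75 + 0.5·164.6429 = 184.0715.
Competitive Q* = 192.0833, so ΔQ = 27.4404; wedge = 200.5357 − 184.0715 = 16.4642.
DWL = ½ × 27.4404 × 16.4642 = $225.89 thousand.

$225.89 thousand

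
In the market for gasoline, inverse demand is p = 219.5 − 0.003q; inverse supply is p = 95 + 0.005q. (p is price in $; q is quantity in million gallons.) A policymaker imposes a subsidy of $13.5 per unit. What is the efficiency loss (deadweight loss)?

Competitive equilibrium: 219.5 − 0.003q = 95 + 0.005q → q* = 15562.5, p* = 172.8125.
The subsidy lowers effective supply by 13.5: p = 81.5 + 0.005q.
New quantity: 219.5 − 0.003q = 81.5 + 0.005q → q' = 17250.
Overproduction Δq = 17250 − 15562.5 = 1687.5; wedge = subsidy = 13.5.
Deadweight loss = ½ × 1687.5 × 13.5 = $11390.625 million.

$11390.625 million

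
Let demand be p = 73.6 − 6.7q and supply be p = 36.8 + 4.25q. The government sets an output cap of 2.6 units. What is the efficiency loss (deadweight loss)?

Competitive equilibrium: 73.6 − 6.7q = 36.8 + 4.25q → q* = 3.3607, p* = 51.0831.
At q = 2.6: demand price = 73.6 − 6.7·2.6 = 56.18; supply price = 36.8 + 4.25·2.6 = 47.85.
Δq = 3.3607 − 2.6 = 0.7607; wedge = 56.18 − 47.85 = 8.33.
Welfare loss = ½ × 0.7607 × 8.33 = 3.17.

3.17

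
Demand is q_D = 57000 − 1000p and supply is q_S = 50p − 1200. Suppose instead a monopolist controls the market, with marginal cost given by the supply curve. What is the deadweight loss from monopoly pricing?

53.57

In inverse form: demand p = 57 − 0.001q, supply p = 24 + 0.02q.
Competitive equilibrium: 57 − 0.001q = 24 + 0.02q → q* = 1571.4286, p* = 55.4286.
Marginal revenue: MR = 57 − 0.002q. Set MR = MC: 57 − 0.002q = 24 + 0.02q → q_m = 1500.
Price p_m = 57 − 0.001·1500 = 55.5; MC(q_m) = 24 + 0.02·1500 = 54.
Competitive q* = 1571.4286, so Δq = 71.4286; wedge = 55.5 − 54 = 1.5.
DWL = ½ × 71.4286 × 1.5 = 53.57.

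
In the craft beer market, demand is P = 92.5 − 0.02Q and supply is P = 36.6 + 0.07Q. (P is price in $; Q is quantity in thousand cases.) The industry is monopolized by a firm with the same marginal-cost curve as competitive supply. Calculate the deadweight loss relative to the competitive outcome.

Competitive equilibrium: 92.5 − 0.02Q = 36.6 + 0.07Q → Q* = 621.1111, P* = 80.0778.
Marginal revenue: MR = 92.5 − 0.04Q. Set MR = MC: 92.5 − 0.04Q = 36.6 + 0.07Q → Q_m = 508.1818.
Price P_m = 92.5 − 0.02·508.1818 = 82.3364; MC(Q_m) = 36.6 + 0.07·508.1818 = 72.1727.
Competitive Q* = 621.1111, so ΔQ = 112.9293; wedge = 82.3364 − 72.1727 = 10.1637.
Welfare loss = ½ × 112.9293 × 10.1637 = $573.89 thousand.

$573.89 thousand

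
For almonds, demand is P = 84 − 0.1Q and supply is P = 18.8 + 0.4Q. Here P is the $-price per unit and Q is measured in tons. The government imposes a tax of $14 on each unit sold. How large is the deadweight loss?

Competitive equilibrium: 84 − 0.1Q = 18.8 + 0.4Q → Q* = 130.4, P* = 70.96.
With the tax, the buyer price exceeds the seller price by 14: (84 − 0.1Q) − (18.8 + 0.4Q) = 14 → Q' = 102.4.
ΔQ = 130.4 − 102.4 = 28; the wedge equals the tax, 14.
Welfare loss = ½ × 28 × 14 = $196.

$196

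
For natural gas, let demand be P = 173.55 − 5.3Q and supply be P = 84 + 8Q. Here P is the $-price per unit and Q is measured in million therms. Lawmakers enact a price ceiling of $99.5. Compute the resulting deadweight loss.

$152.93 million

Competitive equilibrium: 173.55 − 5.3Q = 84 + 8Q → Q* = 6.7331, P* = 137.8647.
At the ceiling P = 99.5, quantity supplied = (99.5 − 84)/8 = 1.9375.
Willingness to pay at Q' = 1.9375: 173.55 − 5.3·1.9375 = 163.2813.
ΔQ = 6.7331 − 1.9375 = 4.7956; wedge = 163.2813 − 99.5 = 63.7813.
DWL = ½ × 4.7956 × 63.7813 = $152.93 million.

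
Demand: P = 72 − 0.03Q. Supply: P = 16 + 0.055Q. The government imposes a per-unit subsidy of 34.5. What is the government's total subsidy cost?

36732.35

Competitive equilibrium: 72 − 0.03Q = 16 + 0.055Q → Q* = 658.8235, P* = 52.2353.
The subsidy lowers effective supply by 34.5: P = 0.055Q − 18.5.
New quantity: 72 − 0.03Q = 0.055Q − 18.5 → Q' = 1064.7059.
Total subsidy cost = 34.5 × 1064.7059 = 36732.35.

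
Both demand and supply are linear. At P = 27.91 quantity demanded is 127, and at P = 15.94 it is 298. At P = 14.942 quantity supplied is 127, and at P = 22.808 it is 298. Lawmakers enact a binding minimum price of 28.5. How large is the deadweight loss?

Demand slope = (15.94 − 27.91)/(298 − 127) = −0.07, so P = 36.8 − 0.07Q.
Supply slope = (22.808 − 14.942)/(298 − 127) = 0.046, so P = 9.1 + 0.046Q.
Competitive equilibrium: 36.8 − 0.07Q = 9.1 + 0.046Q → Q* = 238.7931, P* = 20.0845.
At the floor P = 28.5, quantity demanded = (36.8 − 28.5)/0.07 = 118.5714.
Sellers' marginal cost at Q' = 118.5714: 9.1 + 0.046·118.5714 = 14.5543.
ΔQ = 238.7931 − 118.5714 = 120.2217; wedge = 28.5 − 14.5543 = 13.9457.
Welfare loss = ½ × 120.2217 × 13.9457 = 838.29.

838.29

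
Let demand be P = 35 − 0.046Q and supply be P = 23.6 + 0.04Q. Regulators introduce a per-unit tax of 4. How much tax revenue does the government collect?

344.19

Competitive equilibrium: 35 − 0.046Q = 23.6 + 0.04Q → Q* = 132.5581, P* = 28.9023.
With the tax, the buyer price exceeds the seller price by 4: (35 − 0.046Q) − (23.6 + 0.04Q) = 4 → Q' = 86.0465.
Tax revenue = 4 × 86.0465 = 344.19.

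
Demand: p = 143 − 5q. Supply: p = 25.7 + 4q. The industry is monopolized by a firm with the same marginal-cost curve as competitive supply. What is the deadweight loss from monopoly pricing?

Competitive equilibrium: 143 − 5q = 25.7 + 4q → q* = 13.0333, p* = 77.8333.
Marginal revenue: MR = 143 − 10q. Set MR = MC: 143 − 10q = 25.7 + 4q → q_m = 8.3786.
Price p_m = 143 − 5·8.3786 = 101.107; MC(q_m) = 25.7 + 4·8.3786 = 59.2144.
Competitive q* = 13.0333, so Δq = 4.6547; wedge = 101.107 − 59.2144 = 41.8926.
The triangle = ½ × 4.6547 × 41.8926 = 97.50.

97.50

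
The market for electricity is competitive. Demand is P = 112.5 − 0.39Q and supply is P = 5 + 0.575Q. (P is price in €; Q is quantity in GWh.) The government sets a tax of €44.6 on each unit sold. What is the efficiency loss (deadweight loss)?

€1030.65

Competitive equilibrium: 112.5 − 0.39Q = 5 + 0.575Q → Q* = 111.399, P* = 69.0544.
With the tax, the buyer price exceeds the seller price by 44.6: (112.5 − 0.39Q) − (5 + 0.575Q) = 44.6 → Q' = 65.1813.
ΔQ = 111.399 − 65.1813 = 46.2177; the wedge equals the tax, 44.6.
DWL = ½ × 46.2177 × 44.6 = €1030.65.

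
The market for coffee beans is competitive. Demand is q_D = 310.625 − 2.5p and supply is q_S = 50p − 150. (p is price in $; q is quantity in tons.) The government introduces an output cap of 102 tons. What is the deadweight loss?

In inverse form: demand p = 124.25 − 0.4q, supply p = 3 + 0.02q.
Competitive equilibrium: 124.25 − 0.4q = 3 + 0.02q → q* = 288.6905, p* = 8.7738.
At q = 102: demand price = 124.25 − 0.4·102 = 83.45; supply price = 3 + 0.02·102 = 5.04.
Δq = 288.6905 − 102 = 186.6905; wedge = 83.45 − 5.04 = 78.41.
Welfare loss = ½ × 186.6905 × 78.41 = $7319.20.

$7319.20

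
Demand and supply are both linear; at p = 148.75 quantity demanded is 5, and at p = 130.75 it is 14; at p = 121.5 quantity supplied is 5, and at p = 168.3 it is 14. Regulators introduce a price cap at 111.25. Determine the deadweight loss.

119.27

Demand slope = (130.75 − 148.75)/(14 − 5) = −2, so p = 158.75 − 2q.
Supply slope = (168.3 − 121.5)/(14 − 5) = 5.2, so p = 95.5 + 5.2q.
Competitive equilibrium: 158.75 − 2q = 95.5 + 5.2q → q* = 8.7847, p* = 141.1806.
At the ceiling p = 111.25, quantity supplied = (111.25 − 95.5)/5.2 = 3.0288.
Willingness to pay at q' = 3.0288: 158.75 − 2·3.0288 = 152.6924.
Δq = 8.7847 − 3.0288 = 5.7559; wedge = 152.6924 − 111.25 = 41.4424.
DWL = ½ × 5.7559 × 41.4424 = 119.27.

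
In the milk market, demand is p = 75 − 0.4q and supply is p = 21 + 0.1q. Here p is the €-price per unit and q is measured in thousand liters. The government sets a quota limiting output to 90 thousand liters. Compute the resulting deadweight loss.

€81 thousand

Competitive equilibrium: 75 − 0.4q = 21 + 0.1q → q* = 108, p* = 31.8.
At q = 90: demand price = 75 − 0.4·90 = 39; supply price = 21 + 0.1·90 = 30.
Δq = 108 − 90 = 18; wedge = 39 − 30 = 9.
Welfare loss = ½ × 18 × 9 = €81 thousand.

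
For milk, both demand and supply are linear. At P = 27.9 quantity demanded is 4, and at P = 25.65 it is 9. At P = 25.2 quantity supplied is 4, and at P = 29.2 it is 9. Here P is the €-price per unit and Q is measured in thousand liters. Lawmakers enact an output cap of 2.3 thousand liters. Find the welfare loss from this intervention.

Demand slope = (25.65 − 27.9)/(9 − 4) = −0.45, so P = 29.7 − 0.45Q.
Supply slope = (29.2 − 25.2)/(9 − 4) = 0.8, so P = 22 + 0.8Q.
Competitive equilibrium: 29.7 − 0.45Q = 22 + 0.8Q → Q* = 6.16, P* = 26.928.
At Q = 2.3: demand price = 29.7 − 0.45·2.3 = 28.665; supply price = 22 + 0.8·2.3 = 23.84.
ΔQ = 6.16 − 2.3 = 3.86; wedge = 28.665 − 23.84 = 4.825.
DWL = ½ × 3.86 × 4.825 = €9.31 thousand.

€9.31 thousand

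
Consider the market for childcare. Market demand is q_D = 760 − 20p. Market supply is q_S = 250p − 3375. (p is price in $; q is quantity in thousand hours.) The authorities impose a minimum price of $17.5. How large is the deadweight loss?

In inverse form: demand p = 38 − 0.05q, supply p = 13.5 + 0.004q.
Competitive equilibrium: 38 − 0.05q = 13.5 + 0.004q → q* = 453.7037, p* = 15.3148.
At the floor p = 17.5, quantity demanded = (38 − 17.5)/0.05 = 410.
Sellers' marginal cost at q' = 410: 13.5 + 0.004·410 = 15.14.
Δq = 453.7037 − 410 = 43.7037; wedge = 17.5 − 15.14 = 2.36.
Welfare loss = ½ × 43.7037 × 2.36 = $51.57 thousand.

$51.57 thousand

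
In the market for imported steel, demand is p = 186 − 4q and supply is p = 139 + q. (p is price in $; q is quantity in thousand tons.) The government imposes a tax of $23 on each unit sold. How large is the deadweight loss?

$52.90 thousand

Competitive equilibrium: 186 − 4q = 139 + q → q* = 9.4, p* = 148.4.
With the tax, the buyer price exceeds the seller price by 23: (186 − 4q) − (139 + q) = 23 → q' = 4.8.
Δq = 9.4 − 4.8 = 4.6; the wedge equals the tax, 23.
The triangle = ½ × 4.6 × 23 = $52.90 thousand.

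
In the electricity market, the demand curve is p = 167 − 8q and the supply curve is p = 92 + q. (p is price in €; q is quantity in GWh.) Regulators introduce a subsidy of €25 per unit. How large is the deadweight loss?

€34.72

Competitive equilibrium: 167 − 8q = 92 + q → q* = 8.3333, p* = 100.3333.
The subsidy lowers effective supply by 25: p = 67 + q.
New quantity: 167 − 8q = 67 + q → q' = 11.1111.
Overproduction Δq = 11.1111 − 8.3333 = 2.7778; wedge = subsidy = 25.
Deadweight loss = ½ × 2.7778 × 25 = €34.72.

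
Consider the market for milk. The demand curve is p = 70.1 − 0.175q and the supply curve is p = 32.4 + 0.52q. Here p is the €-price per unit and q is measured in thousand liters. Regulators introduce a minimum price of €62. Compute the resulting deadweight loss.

Competitive equilibrium: 70.1 − 0.175q = 32.4 + 0.52q → q* = 54.2446, p* = 60.6072.
At the floor p = 62, quantity demanded = (70.1 − 62)/0.175 = 46.2857.
Sellers' marginal cost at q' = 46.2857: 32.4 + 0.52·46.2857 = 56.4686.
Δq = 54.2446 − 46.2857 = 7.9589; wedge = 62 − 56.4686 = 5.5314.
DWL = ½ × 7.9589 × 5.5314 = €22.01 thousand.

€22.01 thousand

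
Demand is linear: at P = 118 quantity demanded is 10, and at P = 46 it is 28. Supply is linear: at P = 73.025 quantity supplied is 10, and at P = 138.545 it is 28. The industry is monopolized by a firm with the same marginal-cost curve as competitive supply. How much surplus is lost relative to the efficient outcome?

Demand slope = (46 − 118)/(28 − 10) = −4, so P = 158 − 4Q.
Supply slope = (138.545 − 73.025)/(28 − 10) = 3.64, so P = 36.625 + 3.64Q.
Competitive equilibrium: 158 − 4Q = 36.625 + 3.64Q → Q* = 15.8868, P* = 94.4529.
Marginal revenue: MR = 158 − 8Q. Set MR = MC: 158 − 8Q = 36.625 + 3.64Q → Q_m = 10.4274.
Price P_m = 158 − 4·10.4274 = 116.2904; MC(Q_m) = 36.625 + 3.64·10.4274 = 74.5807.
Competitive Q* = 15.8868, so ΔQ = 5.4594; wedge = 116.2904 − 74.5807 = 41.7097.
Welfare loss = ½ × 5.4594 × 41.7097 = 113.85.

113.85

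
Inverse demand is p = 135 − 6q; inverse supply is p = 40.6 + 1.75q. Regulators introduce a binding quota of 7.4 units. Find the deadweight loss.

Competitive equilibrium: 135 − 6q = 40.6 + 1.75q → q* = 12.1806, p* = 61.9161.
At q = 7.4: demand price = 135 − 6·7.4 = 90.6; supply price = 40.6 + 1.75·7.4 = 53.55.
Δq = 12.1806 − 7.4 = 4.7806; wedge = 90.6 − 53.55 = 37.05.
Deadweight loss = ½ × 4.7806 × 37.05 = 88.56.

88.56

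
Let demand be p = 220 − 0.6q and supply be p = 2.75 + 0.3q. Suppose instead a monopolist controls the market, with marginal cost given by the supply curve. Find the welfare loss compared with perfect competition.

Competitive equilibrium: 220 − 0.6q = 2.75 + 0.3q → q* = 241.3889, p* = 75.1667.
Marginal revenue: MR = 220 − 1.2q. Set MR = MC: 220 − 1.2q = 2.75 + 0.3q → q_m = 144.8333.
Price p_m = 220 − 0.6·144.8333 = 133.1; MC(q_m) = 2.75 + 0.3·144.8333 = 46.2.
Competitive q* = 241.3889, so Δq = 96.5556; wedge = 133.1 − 46.2 = 86.9.
Deadweight loss = ½ × 96.5556 × 86.9 = 4195.34.

4195.34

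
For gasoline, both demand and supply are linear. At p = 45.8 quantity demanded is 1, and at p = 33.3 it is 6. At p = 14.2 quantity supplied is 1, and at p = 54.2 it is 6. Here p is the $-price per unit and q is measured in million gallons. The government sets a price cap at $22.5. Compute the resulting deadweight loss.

$20.42 million

Demand slope = (33.3 − 45.8)/(6 − 1) = −2.5, so p = 48.3 − 2.5q.
Supply slope = (54.2 − 14.2)/(6 − 1) = 8, so p = 6.2 + 8q.
Competitive equilibrium: 48.3 − 2.5q = 6.2 + 8q → q* = 4.0095, p* = 38.2762.
At the ceiling p = 22.5, quantity supplied = (22.5 − 6.2)/8 = 2.0375.
Willingness to pay at q' = 2.0375: 48.3 − 2.5·2.0375 = 43.2063.
Δq = 4.0095 − 2.0375 = 1.972; wedge = 43.2063 − 22.5 = 20.7063.
Deadweight loss = ½ × 1.972 × 20.7063 = $20.42 million.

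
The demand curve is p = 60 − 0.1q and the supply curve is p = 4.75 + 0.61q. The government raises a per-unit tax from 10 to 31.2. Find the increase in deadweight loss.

615.10

Competitive equilibrium: 60 − 0.1q = 4.75 + 0.61q → q* = 77.8169, p* = 52.2183.
For a per-unit tax t: Δq = t/0.71, so DWL = ½·t·(t/0.71) = t²/1.42.
At t = 10: DWL = 70.423. At t = 31.2: DWL = 685.521.
Increase = 685.521 − 70.423 = 615.10.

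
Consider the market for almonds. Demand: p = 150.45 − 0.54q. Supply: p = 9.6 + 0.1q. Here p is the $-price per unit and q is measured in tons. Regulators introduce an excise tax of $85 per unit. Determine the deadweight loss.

Competitive equilibrium: 150.45 − 0.54q = 9.6 + 0.1q → q* = 220.0781, p* = 31.6078.
With the tax, the buyer price exceeds the seller price by 85: (150.45 − 0.54q) − (9.6 + 0.1q) = 85 → q' = 87.2656.
Δq = 220.0781 − 87.2656 = 132.8125; the wedge equals the tax, 85.
DWL = ½ × 132.8125 × 85 = $5644.53.

$5644.53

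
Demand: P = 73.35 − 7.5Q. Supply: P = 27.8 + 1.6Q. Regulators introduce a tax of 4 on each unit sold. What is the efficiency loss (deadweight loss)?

Competitive equilibrium: 73.35 − 7.5Q = 27.8 + 1.6Q → Q* = 5.0055, P* = 35.8088.
With the tax, the buyer price exceeds the seller price by 4: (73.35 − 7.5Q) − (27.8 + 1.6Q) = 4 → Q' = 4.5659.
ΔQ = 5.0055 − 4.5659 = 0.4396; the wedge equals the tax, 4.
DWL = ½ × 0.4396 × 4 = 0.88.

0.88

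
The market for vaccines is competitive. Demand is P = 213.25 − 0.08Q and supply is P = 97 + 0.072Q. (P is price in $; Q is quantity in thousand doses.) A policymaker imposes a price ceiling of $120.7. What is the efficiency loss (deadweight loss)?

$14423.18 thousand

Competitive equilibrium: 213.25 − 0.08Q = 97 + 0.072Q → Q* = 764.80263, P* = 152.06579.
At the ceiling P = 120.7, quantity supplied = (120.7 − 97)/0.072 = 329.16667.
Willingness to pay at Q' = 329.16667: 213.25 − 0.08·329.16667 = 186.91667.
ΔQ = 764.80263 − 329.16667 = 435.63596; wedge = 186.91667 − 120.7 = 66.21667.
Deadweight loss = ½ × 435.63596 × 66.21667 = $14423.18 thousand.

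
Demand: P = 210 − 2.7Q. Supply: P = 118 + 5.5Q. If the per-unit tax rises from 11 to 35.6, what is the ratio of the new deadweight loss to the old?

10.474

Competitive equilibrium: 210 − 2.7Q = 118 + 5.5Q → Q* = 11.2195, P* = 179.7073.
For a per-unit tax t: ΔQ = t/8.2, so DWL = ½·t·(t/8.2) = t²/16.4.
At t = 11: DWL = 7.378. At t = 35.6: DWL = 77.278.
Ratio = (35.6/11)² = 10.474.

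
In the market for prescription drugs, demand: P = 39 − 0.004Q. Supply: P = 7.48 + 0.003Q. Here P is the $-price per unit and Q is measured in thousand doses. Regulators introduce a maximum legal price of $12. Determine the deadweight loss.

Competitive equilibrium: 39 − 0.004Q = 7.48 + 0.003Q → Q* = 4502.85714, P* = 20.98857.
At the ceiling P = 12, quantity supplied = (12 − 7.48)/0.003 = 1506.66667.
Willingness to pay at Q' = 1506.66667: 39 − 0.004·1506.66667 = 32.97333.
ΔQ = 4502.85714 − 1506.66667 = 2996.19047; wedge = 32.97333 − 12 = 20.97333.
The triangle = ½ × 2996.19047 × 20.97333 = $31420.05 thousand.

$31420.05 thousand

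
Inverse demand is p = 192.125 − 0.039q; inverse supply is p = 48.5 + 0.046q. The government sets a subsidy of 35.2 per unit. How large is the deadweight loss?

7288.47

Competitive equilibrium: 192.125 − 0.039q = 48.5 + 0.046q → q* = 1689.7059, p* = 126.2265.
The subsidy lowers effective supply by 35.2: p = 13.3 + 0.046q.
New quantity: 192.125 − 0.039q = 13.3 + 0.046q → q' = 2103.8235.
Overproduction Δq = 2103.8235 − 1689.7059 = 414.1176; wedge = subsidy = 35.2.
Deadweight loss = ½ × 414.1176 × 35.2 = 7288.47.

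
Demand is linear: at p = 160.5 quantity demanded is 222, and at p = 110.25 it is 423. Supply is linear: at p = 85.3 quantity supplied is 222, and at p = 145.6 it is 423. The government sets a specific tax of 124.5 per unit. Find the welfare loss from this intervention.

Demand slope = (110.25 − 160.5)/(423 − 222) = −0.25, so p = 216 − 0.25q.
Supply slope = (145.6 − 85.3)/(423 − 222) = 0.3, so p = 18.7 + 0.3q.
Competitive equilibrium: 216 − 0.25q = 18.7 + 0.3q → q* = 358.7273, p* = 126.3182.
With the tax, the buyer price exceeds the seller price by 124.5: (216 − 0.25q) − (18.7 + 0.3q) = 124.5 → q' = 132.3636.
Δq = 358.7273 − 132.3636 = 226.3637; the wedge equals the tax, 124.5.
Welfare loss = ½ × 226.3637 × 124.5 = 14091.14.

14091.14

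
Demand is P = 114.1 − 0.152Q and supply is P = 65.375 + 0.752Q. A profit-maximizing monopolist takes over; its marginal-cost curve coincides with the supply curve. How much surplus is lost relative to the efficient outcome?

27.21

Competitive equilibrium: 114.1 − 0.152Q = 65.375 + 0.752Q → Q* = 53.8993, P* = 105.9073.
Marginal revenue: MR = 114.1 − 0.304Q. Set MR = MC: 114.1 − 0.304Q = 65.375 + 0.752Q → Q_m = 46.1411.
Price P_m = 114.1 − 0.152·46.1411 = 107.0866; MC(Q_m) = 65.375 + 0.752·46.1411 = 100.0731.
Competitive Q* = 53.8993, so ΔQ = 7.7582; wedge = 107.0866 − 100.0731 = 7.0135.
DWL = ½ × 7.7582 × 7.0135 = 27.21.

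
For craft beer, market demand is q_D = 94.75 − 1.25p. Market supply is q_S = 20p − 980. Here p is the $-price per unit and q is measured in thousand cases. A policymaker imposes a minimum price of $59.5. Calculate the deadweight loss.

In inverse form: demand p = 75.8 − 0.8q, supply p = 49 + 0.05q.
Competitive equilibrium: 75.8 − 0.8q = 49 + 0.05q → q* = 31.5294, p* = 50.5765.
At the floor p = 59.5, quantity demanded = (75.8 − 59.5)/0.8 = 20.375.
Sellers' marginal cost at q' = 20.375: 49 + 0.05·20.375 = 50.0188.
Δq = 31.5294 − 20.375 = 11.1544; wedge = 59.5 − 50.0188 = 9.4812.
DWL = ½ × 11.1544 × 9.4812 = $52.88 thousand.

$52.88 thousand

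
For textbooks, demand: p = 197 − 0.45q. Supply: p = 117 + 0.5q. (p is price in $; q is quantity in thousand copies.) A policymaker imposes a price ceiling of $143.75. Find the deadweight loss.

$447.99 thousand

Competitive equilibrium: 197 − 0.45q = 117 + 0.5q → q* = 84.2105, p* = 159.1053.
At the ceiling p = 143.75, quantity supplied = (143.75 − 117)/0.5 = 53.5.
Willingness to pay at q' = 53.5: 197 − 0.45·53.5 = 172.925.
Δq = 84.2105 − 53.5 = 30.7105; wedge = 172.925 − 143.75 = 29.175.
The triangle = ½ × 30.7105 × 29.175 = $447.99 thousand.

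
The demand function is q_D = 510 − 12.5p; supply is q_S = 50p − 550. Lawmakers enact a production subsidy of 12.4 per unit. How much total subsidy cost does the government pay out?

In inverse form: demand p = 40.8 − 0.08q, supply p = 11 + 0.02q.
Competitive equilibrium: 40.8 − 0.08q = 11 + 0.02q → q* = 298, p* = 16.96.
The subsidy lowers effective supply by 12.4: p = 0.02q − 1.4.
New quantity: 40.8 − 0.08q = 0.02q − 1.4 → q' = 422.
Total subsidy cost = 12.4 × 422 = 5232.80.

5232.80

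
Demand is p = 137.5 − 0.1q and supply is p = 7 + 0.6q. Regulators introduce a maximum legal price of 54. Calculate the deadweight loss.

Competitive equilibrium: 137.5 − 0.1q = 7 + 0.6q → q* = 186.42857, p* = 118.85714.
At the ceiling p = 54, quantity supplied = (54 − 7)/0.6 = 78.33333.
Willingness to pay at q' = 78.33333: 137.5 − 0.1·78.33333 = 129.66667.
Δq = 186.42857 − 78.33333 = 108.09524; wedge = 129.66667 − 54 = 75.66667.
Welfare loss = ½ × 108.09524 × 75.66667 = 4089.60.

4089.60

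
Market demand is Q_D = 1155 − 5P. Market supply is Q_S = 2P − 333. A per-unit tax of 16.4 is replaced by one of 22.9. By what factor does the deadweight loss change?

In inverse form: demand P = 231 − 0.2Q, supply P = 166.5 + 0.5Q.
Competitive equilibrium: 231 − 0.2Q = 166.5 + 0.5Q → Q* = 92.1429, P* = 212.5714.
For a per-unit tax t: ΔQ = t/0.7, so DWL = ½·t·(t/0.7) = t²/1.4.
At t = 16.4: DWL = 192.114. At t = 22.9: DWL = 374.579.
Ratio = (22.9/16.4)² = 1.950.

1.950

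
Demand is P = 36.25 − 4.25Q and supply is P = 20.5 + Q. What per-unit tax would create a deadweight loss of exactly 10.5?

10.5

Competitive equilibrium: 36.25 − 4.25Q = 20.5 + Q → Q* = 3, P* = 23.5.
A tax t gives ΔQ = t/5.25 and wedge t, so DWL = t²/10.5.
t²/10.5 = 10.5 → t² = 110.25 → t = 10.5.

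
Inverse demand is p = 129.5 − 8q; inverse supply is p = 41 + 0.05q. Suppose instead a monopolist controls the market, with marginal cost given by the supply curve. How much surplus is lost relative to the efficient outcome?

Competitive equilibrium: 129.5 − 8q = 41 + 0.05q → q* = 10.9938, p* = 41.5497.
Marginal revenue: MR = 129.5 − 16q. Set MR = MC: 129.5 − 16q = 41 + 0.05q → q_m = 5.514.
Price p_m = 129.5 − 8·5.514 = 85.388; MC(q_m) = 41 + 0.05·5.514 = 41.2757.
Competitive q* = 10.9938, so Δq = 5.4798; wedge = 85.388 − 41.2757 = 44.1123.
Deadweight loss = ½ × 5.4798 × 44.1123 = 120.86.

120.86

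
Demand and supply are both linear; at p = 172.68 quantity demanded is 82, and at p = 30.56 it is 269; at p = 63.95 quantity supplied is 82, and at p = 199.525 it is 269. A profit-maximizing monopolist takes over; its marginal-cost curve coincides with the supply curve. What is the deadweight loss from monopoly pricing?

Demand slope = (30.56 − 172.68)/(269 − 82) = −0.76, so p = 235 − 0.76q.
Supply slope = (199.525 − 63.95)/(269 − 82) = 0.725, so p = 4.5 + 0.725q.
Competitive equilibrium: 235 − 0.76q = 4.5 + 0.725q → q* = 155.21886, p* = 117.03367.
Marginal revenue: MR = 235 − 1.52q. Set MR = MC: 235 − 1.52q = 4.5 + 0.725q → q_m = 102.67261.
Price p_m = 235 − 0.76·102.67261 = 156.96882; MC(q_m) = 4.5 + 0.725·102.67261 = 78.93764.
Competitive q* = 155.21886, so Δq = 52.54625; wedge = 156.96882 − 78.93764 = 78.03118.
DWL = ½ × 52.54625 × 78.03118 = 2050.12.

2050.12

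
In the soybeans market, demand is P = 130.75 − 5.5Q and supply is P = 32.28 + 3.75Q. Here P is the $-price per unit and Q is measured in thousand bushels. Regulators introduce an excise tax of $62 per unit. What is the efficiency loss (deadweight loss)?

Competitive equilibrium: 130.75 − 5.5Q = 32.28 + 3.75Q → Q* = 10.6454, P* = 72.2003.
With the tax, the buyer price exceeds the seller price by 62: (130.75 − 5.5Q) − (32.28 + 3.75Q) = 62 → Q' = 3.9427.
ΔQ = 10.6454 − 3.9427 = 6.7027; the wedge equals the tax, 62.
Welfare loss = ½ × 6.7027 × 62 = $207.78 thousand.

$207.78 thousand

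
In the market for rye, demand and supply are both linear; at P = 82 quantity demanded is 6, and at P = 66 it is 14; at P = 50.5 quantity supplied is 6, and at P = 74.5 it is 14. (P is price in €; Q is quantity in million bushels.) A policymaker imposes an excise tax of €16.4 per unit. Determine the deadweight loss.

Demand slope = (66 − 82)/(14 − 6) = −2, so P = 94 − 2Q.
Supply slope = (74.5 − 50.5)/(14 − 6) = 3, so P = 32.5 + 3Q.
Competitive equilibrium: 94 − 2Q = 32.5 + 3Q → Q* = 12.3, P* = 69.4.
With the tax, the buyer price exceeds the seller price by 16.4: (94 − 2Q) − (32.5 + 3Q) = 16.4 → Q' = 9.02.
ΔQ = 12.3 − 9.02 = 3.28; the wedge equals the tax, 16.4.
Deadweight loss = ½ × 3.28 × 16.4 = €26.896 million.

€26.896 million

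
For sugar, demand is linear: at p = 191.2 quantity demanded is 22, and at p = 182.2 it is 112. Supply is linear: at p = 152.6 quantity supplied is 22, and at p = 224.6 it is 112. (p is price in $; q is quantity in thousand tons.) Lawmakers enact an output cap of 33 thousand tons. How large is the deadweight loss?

Demand slope = (182.2 − 191.2)/(112 − 22) = −0.1, so p = 193.4 − 0.1q.
Supply slope = (224.6 − 152.6)/(112 − 22) = 0.8, so p = 135 + 0.8q.
Competitive equilibrium: 193.4 − 0.1q = 135 + 0.8q → q* = 64.8889, p* = 186.9111.
At q = 33: demand price = 193.4 − 0.1·33 = 190.1; supply price = 135 + 0.8·33 = 161.4.
Δq = 64.8889 − 33 = 31.8889; wedge = 190.1 − 161.4 = 28.7.
DWL = ½ × 31.8889 × 28.7 = $457.61 thousand.

$457.61 thousand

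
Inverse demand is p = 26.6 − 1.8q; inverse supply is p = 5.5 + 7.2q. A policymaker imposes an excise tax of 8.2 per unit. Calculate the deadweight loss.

3.74

Competitive equilibrium: 26.6 − 1.8q = 5.5 + 7.2q → q* = 2.3444, p* = 22.38.
With the tax, the buyer price exceeds the seller price by 8.2: (26.6 − 1.8q) − (5.5 + 7.2q) = 8.2 → q' = 1.4333.
Δq = 2.3444 − 1.4333 = 0.9111; the wedge equals the tax, 8.2.
Deadweight loss = ½ × 0.9111 × 8.2 = 3.74.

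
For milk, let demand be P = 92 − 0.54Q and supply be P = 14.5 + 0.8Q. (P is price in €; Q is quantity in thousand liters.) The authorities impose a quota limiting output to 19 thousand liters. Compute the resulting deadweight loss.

€1010.51 thousand

Competitive equilibrium: 92 − 0.54Q = 14.5 + 0.8Q → Q* = 57.8358, P* = 60.7687.
At Q = 19: demand price = 92 − 0.54·19 = 81.74; supply price = 14.5 + 0.8·19 = 29.7.
ΔQ = 57.8358 − 19 = 38.8358; wedge = 81.74 − 29.7 = 52.04.
The triangle = ½ × 38.8358 × 52.04 = €1010.51 thousand.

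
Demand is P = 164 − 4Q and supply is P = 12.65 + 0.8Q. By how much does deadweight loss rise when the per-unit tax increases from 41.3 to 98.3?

828.875

Competitive equilibrium: 164 − 4Q = 12.65 + 0.8Q → Q* = 31.5313, P* = 37.875.
For a per-unit tax t: ΔQ = t/4.8, so DWL = ½·t·(t/4.8) = t²/9.6.
At t = 41.3: DWL = 177.676. At t = 98.3: DWL = 1006.551.
Increase = 1006.551 − 177.676 = 828.875.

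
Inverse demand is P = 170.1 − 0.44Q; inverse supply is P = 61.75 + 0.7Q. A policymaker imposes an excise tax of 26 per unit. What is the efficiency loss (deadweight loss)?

296.49

Competitive equilibrium: 170.1 − 0.44Q = 61.75 + 0.7Q → Q* = 95.0439, P* = 128.2807.
With the tax, the buyer price exceeds the seller price by 26: (170.1 − 0.44Q) − (61.75 + 0.7Q) = 26 → Q' = 72.2368.
ΔQ = 95.0439 − 72.2368 = 22.8071; the wedge equals the tax, 26.
The triangle = ½ × 22.8071 × 26 = 296.49.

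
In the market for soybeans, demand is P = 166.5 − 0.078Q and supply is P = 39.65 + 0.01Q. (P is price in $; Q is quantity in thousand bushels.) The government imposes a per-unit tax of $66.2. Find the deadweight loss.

$24900.23 thousand

Competitive equilibrium: 166.5 − 0.078Q = 39.65 + 0.01Q → Q* = 1441.4773, P* = 54.0648.
With the tax, the buyer price exceeds the seller price by 66.2: (166.5 − 0.078Q) − (39.65 + 0.01Q) = 66.2 → Q' = 689.2045.
ΔQ = 1441.4773 − 689.2045 = 752.2728; the wedge equals the tax, 66.2.
DWL = ½ × 752.2728 × 66.2 = $24900.23 thousand.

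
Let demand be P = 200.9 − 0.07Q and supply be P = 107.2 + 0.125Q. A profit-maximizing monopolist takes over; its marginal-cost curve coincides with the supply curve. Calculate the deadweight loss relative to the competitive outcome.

1570.79

Competitive equilibrium: 200.9 − 0.07Q = 107.2 + 0.125Q → Q* = 480.51282, P* = 167.2641.
Marginal revenue: MR = 200.9 − 0.14Q. Set MR = MC: 200.9 − 0.14Q = 107.2 + 0.125Q → Q_m = 353.58491.
Price P_m = 200.9 − 0.07·353.58491 = 176.14906; MC(Q_m) = 107.2 + 0.125·353.58491 = 151.39811.
Competitive Q* = 480.51282, so ΔQ = 126.92791; wedge = 176.14906 − 151.39811 = 24.75095.
The triangle = ½ × 126.92791 × 24.75095 = 1570.79.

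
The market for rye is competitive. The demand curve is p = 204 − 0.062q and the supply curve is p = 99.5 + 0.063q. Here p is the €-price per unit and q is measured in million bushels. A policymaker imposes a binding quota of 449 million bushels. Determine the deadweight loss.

€9360.56 million

Competitive equilibrium: 204 − 0.062q = 99.5 + 0.063q → q* = 836, p* = 152.168.
At q = 449: demand price = 204 − 0.062·449 = 176.162; supply price = 99.5 + 0.063·449 = 127.787.
Δq = 836 − 449 = 387; wedge = 176.162 − 127.787 = 48.375.
Welfare loss = ½ × 387 × 48.375 = €9360.56 million.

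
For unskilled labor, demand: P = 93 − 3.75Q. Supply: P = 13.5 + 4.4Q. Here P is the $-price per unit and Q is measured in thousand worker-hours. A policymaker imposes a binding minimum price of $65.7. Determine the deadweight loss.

Competitive equilibrium: 93 − 3.75Q = 13.5 + 4.4Q → Q* = 9.7546, P* = 56.4202.
At the floor P = 65.7, quantity demanded = (93 − 65.7)/3.75 = 7.28.
Sellers' marginal cost at Q' = 7.28: 13.5 + 4.4·7.28 = 45.532.
ΔQ = 9.7546 − 7.28 = 2.4746; wedge = 65.7 − 45.532 = 20.168.
Deadweight loss = ½ × 2.4746 × 20.168 = $24.95 thousand.

$24.95 thousand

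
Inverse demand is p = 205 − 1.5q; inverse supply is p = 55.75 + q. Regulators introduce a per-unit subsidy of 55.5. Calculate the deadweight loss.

616.05

Competitive equilibrium: 205 − 1.5q = 55.75 + q → q* = 59.7, p* = 115.45.
The subsidy lowers effective supply by 55.5: p = 0.25 + q.
New quantity: 205 − 1.5q = 0.25 + q → q' = 81.9.
Overproduction Δq = 81.9 − 59.7 = 22.2; wedge = subsidy = 55.5.
The triangle = ½ × 22.2 × 55.5 = 616.05.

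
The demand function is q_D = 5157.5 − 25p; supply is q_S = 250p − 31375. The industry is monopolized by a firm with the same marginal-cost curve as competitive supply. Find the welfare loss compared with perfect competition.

16822.92

In inverse form: demand p = 206.3 − 0.04q, supply p = 125.5 + 0.004q.
Competitive equilibrium: 206.3 − 0.04q = 125.5 + 0.004q → q* = 1836.36364, p* = 132.84545.
Marginal revenue: MR = 206.3 − 0.08q. Set MR = MC: 206.3 − 0.08q = 125.5 + 0.004q → q_m = 961.90476.
Price p_m = 206.3 − 0.04·961.90476 = 167.82381; MC(q_m) = 125.5 + 0.004·961.90476 = 129.34762.
Competitive q* = 1836.36364, so Δq = 874.45888; wedge = 167.82381 − 129.34762 = 38.47619.
The triangle = ½ × 874.45888 × 38.47619 = 16822.92.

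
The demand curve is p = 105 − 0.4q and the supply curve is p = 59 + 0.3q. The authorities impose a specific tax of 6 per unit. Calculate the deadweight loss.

Competitive equilibrium: 105 − 0.4q = 59 + 0.3q → q* = 65.7143, p* = 78.7143.
With the tax, the buyer price exceeds the seller price by 6: (105 − 0.4q) − (59 + 0.3q) = 6 → q' = 57.1429.
Δq = 65.7143 − 57.1429 = 8.5714; the wedge equals the tax, 6.
The triangle = ½ × 8.5714 × 6 = 25.71.

25.71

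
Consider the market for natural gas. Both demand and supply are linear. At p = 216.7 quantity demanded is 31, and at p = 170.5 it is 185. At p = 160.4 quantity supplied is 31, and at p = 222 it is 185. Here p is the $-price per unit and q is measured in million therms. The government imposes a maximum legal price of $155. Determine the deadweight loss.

Demand slope = (170.5 − 216.7)/(185 − 31) = −0.3, so p = 226 − 0.3q.
Supply slope = (222 − 160.4)/(185 − 31) = 0.4, so p = 148 + 0.4q.
Competitive equilibrium: 226 − 0.3q = 148 + 0.4q → q* = 111.4286, p* = 192.5714.
At the ceiling p = 155, quantity supplied = (155 − 148)/0.4 = 17.5.
Willingness to pay at q' = 17.5: 226 − 0.3·17.5 = 220.75.
Δq = 111.4286 − 17.5 = 93.9286; wedge = 220.75 − 155 = 65.75.
DWL = ½ × 93.9286 × 65.75 = $3087.90 million.

$3087.90 million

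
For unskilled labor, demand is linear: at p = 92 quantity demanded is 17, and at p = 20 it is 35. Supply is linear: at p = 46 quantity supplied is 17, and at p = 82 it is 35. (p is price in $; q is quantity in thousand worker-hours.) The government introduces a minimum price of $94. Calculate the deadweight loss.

$200.08 thousand

Demand slope = (20 − 92)/(35 − 17) = −4, so p = 160 − 4q.
Supply slope = (82 − 46)/(35 − 17) = 2, so p = 12 + 2q.
Competitive equilibrium: 160 − 4q = 12 + 2q → q* = 24.6667, p* = 61.3333.
At the floor p = 94, quantity demanded = (160 − 94)/4 = 16.5.
Sellers' marginal cost at q' = 16.5: 12 + 2·16.5 = 45.
Δq = 24.6667 − 16.5 = 8.1667; wedge = 94 − 45 = 49.
Welfare loss = ½ × 8.1667 × 49 = $200.08 thousand.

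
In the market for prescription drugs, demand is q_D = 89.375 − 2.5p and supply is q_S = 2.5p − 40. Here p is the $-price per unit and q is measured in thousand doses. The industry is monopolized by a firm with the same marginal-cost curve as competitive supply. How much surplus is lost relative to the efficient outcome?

$27.09 thousand

In inverse form: demand p = 35.75 − 0.4q, supply p = 16 + 0.4q.
Competitive equilibrium: 35.75 − 0.4q = 16 + 0.4q → q* = 24.6875, p* = 25.875.
Marginal revenue: MR = 35.75 − 0.8q. Set MR = MC: 35.75 − 0.8q = 16 + 0.4q → q_m = 16.4583.
Price p_m = 35.75 − 0.4·16.4583 = 29.1667; MC(q_m) = 16 + 0.4·16.4583 = 22.5833.
Competitive q* = 24.6875, so Δq = 8.2292; wedge = 29.1667 − 22.5833 = 6.5834.
The triangle = ½ × 8.2292 × 6.5834 = $27.09 thousand.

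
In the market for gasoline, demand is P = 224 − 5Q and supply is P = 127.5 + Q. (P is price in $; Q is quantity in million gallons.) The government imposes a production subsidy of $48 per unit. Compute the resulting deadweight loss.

$192 million

Competitive equilibrium: 224 − 5Q = 127.5 + Q → Q* = 16.0833, P* = 143.5833.
The subsidy lowers effective supply by 48: P = 79.5 + Q.
New quantity: 224 − 5Q = 79.5 + Q → Q' = 24.0833.
Overproduction ΔQ = 24.0833 − 16.0833 = 8; wedge = subsidy = 48.
DWL = ½ × 8 × 48 = $192 million.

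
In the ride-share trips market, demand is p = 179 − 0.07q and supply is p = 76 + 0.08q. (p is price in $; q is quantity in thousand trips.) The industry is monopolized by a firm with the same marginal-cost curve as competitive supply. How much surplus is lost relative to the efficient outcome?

$3580.17 thousand

Competitive equilibrium: 179 − 0.07q = 76 + 0.08q → q* = 686.66667, p* = 130.93333.
Marginal revenue: MR = 179 − 0.14q. Set MR = MC: 179 − 0.14q = 76 + 0.08q → q_m = 468.18182.
Price p_m = 179 − 0.07·468.18182 = 146.22727; MC(q_m) = 76 + 0.08·468.18182 = 113.45455.
Competitive q* = 686.66667, so Δq = 218.48485; wedge = 146.22727 − 113.45455 = 32.77272.
Welfare loss = ½ × 218.48485 × 32.77272 = $3580.17 thousand.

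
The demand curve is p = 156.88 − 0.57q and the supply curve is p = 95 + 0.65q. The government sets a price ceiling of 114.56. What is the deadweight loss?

Competitive equilibrium: 156.88 − 0.57q = 95 + 0.65q → q* = 50.7213, p* = 127.9689.
At the ceiling p = 114.56, quantity supplied = (114.56 − 95)/0.65 = 30.0923.
Willingness to pay at q' = 30.0923: 156.88 − 0.57·30.0923 = 139.7274.
Δq = 50.7213 − 30.0923 = 20.629; wedge = 139.7274 − 114.56 = 25.1674.
Welfare loss = ½ × 20.629 × 25.1674 = 259.59.

259.59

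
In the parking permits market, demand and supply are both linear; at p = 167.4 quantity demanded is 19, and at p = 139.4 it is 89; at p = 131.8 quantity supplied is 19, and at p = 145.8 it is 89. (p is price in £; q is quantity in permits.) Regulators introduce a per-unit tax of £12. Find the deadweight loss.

£120

Demand slope = (139.4 − 167.4)/(89 − 19) = −0.4, so p = 175 − 0.4q.
Supply slope = (145.8 − 131.8)/(89 − 19) = 0.2, so p = 128 + 0.2q.
Competitive equilibrium: 175 − 0.4q = 128 + 0.2q → q* = 78.3333, p* = 143.6667.
With the tax, the buyer price exceeds the seller price by 12: (175 − 0.4q) − (128 + 0.2q) = 12 → q' = 58.3333.
Δq = 78.3333 − 58.3333 = 20; the wedge equals the tax, 12.
DWL = ½ × 20 × 12 = £120.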